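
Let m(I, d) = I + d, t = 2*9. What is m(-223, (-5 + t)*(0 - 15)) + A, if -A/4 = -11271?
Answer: 44666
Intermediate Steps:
t = 18
A = 45084 (A = -4*(-11271) = 45084)
m(-223, (-5 + t)*(0 - 15)) + A = (-223 + (-5 + 18)*(0 - 15)) + 45084 = (-223 + 13*(-15)) + 45084 = (-223 - 195) + 45084 = -418 + 45084 = 44666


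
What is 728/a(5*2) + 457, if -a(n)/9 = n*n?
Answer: 102643/225 ≈ 456.19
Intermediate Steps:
a(n) = -9*n**2 (a(n) = -9*n*n = -9*n**2)
728/a(5*2) + 457 = 728/((-9*(5*2)**2)) + 457 = 728/((-9*10**2)) + 457 = 728/((-9*100)) + 457 = 728/(-900) + 457 = 728*(-1/900) + 457 = -182/225 + 457 = 102643/225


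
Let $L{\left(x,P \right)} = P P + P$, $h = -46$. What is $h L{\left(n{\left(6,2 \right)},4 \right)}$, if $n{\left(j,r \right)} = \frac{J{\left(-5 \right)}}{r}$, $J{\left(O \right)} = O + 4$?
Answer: $-920$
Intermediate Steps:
$J{\left(O \right)} = 4 + O$
$n{\left(j,r \right)} = - \frac{1}{r}$ ($n{\left(j,r \right)} = \frac{4 - 5}{r} = - \frac{1}{r}$)
$L{\left(x,P \right)} = P + P^{2}$ ($L{\left(x,P \right)} = P^{2} + P = P + P^{2}$)
$h L{\left(n{\left(6,2 \right)},4 \right)} = - 46 \cdot 4 \left(1 + 4\right) = - 46 \cdot 4 \cdot 5 = \left(-46\right) 20 = -920$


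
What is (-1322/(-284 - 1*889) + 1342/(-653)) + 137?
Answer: 104226853/765969 ≈ 136.07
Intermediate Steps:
(-1322/(-284 - 1*889) + 1342/(-653)) + 137 = (-1322/(-284 - 889) + 1342*(-1/653)) + 137 = (-1322/(-1173) - 1342/653) + 137 = (-1322*(-1/1173) - 1342/653) + 137 = (1322/1173 - 1342/653) + 137 = -710900/765969 + 137 = 104226853/765969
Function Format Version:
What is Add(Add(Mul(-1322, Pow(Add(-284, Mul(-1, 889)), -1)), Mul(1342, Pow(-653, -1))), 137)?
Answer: Rational(104226853, 765969) ≈ 136.07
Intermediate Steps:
Add(Add(Mul(-1322, Pow(Add(-284, Mul(-1, 889)), -1)), Mul(1342, Pow(-653, -1))), 137) = Add(Add(Mul(-1322, Pow(Add(-284, -889), -1)), Mul(1342, Rational(-1, 653))), 137) = Add(Add(Mul(-1322, Pow(-1173, -1)), Rational(-1342, 653)), 137) = Add(Add(Mul(-1322, Rational(-1, 1173)), Rational(-1342, 653)), 137) = Add(Add(Rational(1322, 1173), Rational(-1342, 653)), 137) = Add(Rational(-710900, 765969), 137) = Rational(104226853, 765969)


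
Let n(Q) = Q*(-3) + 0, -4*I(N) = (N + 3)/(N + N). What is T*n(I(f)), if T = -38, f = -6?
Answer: -57/8 ≈ -7.1250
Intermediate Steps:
I(N) = -(3 + N)/(8*N) (I(N) = -(N + 3)/(4*(N + N)) = -(3 + N)/(4*(2*N)) = -(3 + N)*1/(2*N)/4 = -(3 + N)/(8*N))
n(Q) = -3*Q (n(Q) = -3*Q + 0 = -3*Q)
T*n(I(f)) = -(-114)*(⅛)*(-3 - 1*(-6))/(-6) = -(-114)*(⅛)*(-⅙)*(-3 + 6) = -(-114)*(⅛)*(-⅙)*3 = -(-114)*(-1)/16 = -38*3/16 = -57/8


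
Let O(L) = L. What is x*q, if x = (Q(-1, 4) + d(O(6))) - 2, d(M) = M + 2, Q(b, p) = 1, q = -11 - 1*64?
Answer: -525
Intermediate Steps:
q = -75 (q = -11 - 64 = -75)
d(M) = 2 + M
x = 7 (x = (1 + (2 + 6)) - 2 = (1 + 8) - 2 = 9 - 2 = 7)
x*q = 7*(-75) = -525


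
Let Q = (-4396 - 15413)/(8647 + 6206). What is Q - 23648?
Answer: -117087851/4951 ≈ -23649.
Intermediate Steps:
Q = -6603/4951 (Q = -19809/14853 = -19809*1/14853 = -6603/4951 ≈ -1.3337)
Q - 23648 = -6603/4951 - 23648 = -117087851/4951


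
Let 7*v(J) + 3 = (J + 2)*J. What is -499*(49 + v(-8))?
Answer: -193612/7 ≈ -27659.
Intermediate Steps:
v(J) = -3/7 + J*(2 + J)/7 (v(J) = -3/7 + ((J + 2)*J)/7 = -3/7 + ((2 + J)*J)/7 = -3/7 + (J*(2 + J))/7 = -3/7 + J*(2 + J)/7)
-499*(49 + v(-8)) = -499*(49 + (-3/7 + (⅐)*(-8)² + (2/7)*(-8))) = -499*(49 + (-3/7 + (⅐)*64 - 16/7)) = -499*(49 + (-3/7 + 64/7 - 16/7)) = -499*(49 + 45/7) = -499*388/7 = -193612/7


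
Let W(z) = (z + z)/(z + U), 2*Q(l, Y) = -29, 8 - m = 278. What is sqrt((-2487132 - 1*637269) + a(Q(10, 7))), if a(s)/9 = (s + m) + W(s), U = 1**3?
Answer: I*sqrt(112569918)/6 ≈ 1768.3*I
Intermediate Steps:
m = -270 (m = 8 - 1*278 = 8 - 278 = -270)
U = 1
Q(l, Y) = -29/2 (Q(l, Y) = (1/2)*(-29) = -29/2)
W(z) = 2*z/(1 + z) (W(z) = (z + z)/(z + 1) = (2*z)/(1 + z) = 2*z/(1 + z))
a(s) = -2430 + 9*s + 18*s/(1 + s) (a(s) = 9*((s - 270) + 2*s/(1 + s)) = 9*((-270 + s) + 2*s/(1 + s)) = 9*(-270 + s + 2*s/(1 + s)) = -2430 + 9*s + 18*s/(1 + s))
sqrt((-2487132 - 1*637269) + a(Q(10, 7))) = sqrt((-2487132 - 1*637269) + 9*(-270 + (-29/2)**2 - 267*(-29/2))/(1 - 29/2)) = sqrt((-2487132 - 637269) + 9*(-270 + 841/4 + 7743/2)/(-27/2)) = sqrt(-3124401 + 9*(-2/27)*(15247/4)) = sqrt(-3124401 - 15247/6) = sqrt(-18761653/6) = I*sqrt(112569918)/6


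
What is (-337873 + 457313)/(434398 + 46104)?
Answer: 59720/240251 ≈ 0.24857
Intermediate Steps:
(-337873 + 457313)/(434398 + 46104) = 119440/480502 = 119440*(1/480502) = 59720/240251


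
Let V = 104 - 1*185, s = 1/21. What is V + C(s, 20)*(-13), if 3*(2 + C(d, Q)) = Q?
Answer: -425/3 ≈ -141.67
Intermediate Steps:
s = 1/21 ≈ 0.047619
C(d, Q) = -2 + Q/3
V = -81 (V = 104 - 185 = -81)
V + C(s, 20)*(-13) = -81 + (-2 + (1/3)*20)*(-13) = -81 + (-2 + 20/3)*(-13) = -81 + (14/3)*(-13) = -81 - 182/3 = -425/3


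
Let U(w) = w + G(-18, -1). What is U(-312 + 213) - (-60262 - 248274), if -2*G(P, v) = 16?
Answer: 308429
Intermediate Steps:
G(P, v) = -8 (G(P, v) = -1/2*16 = -8)
U(w) = -8 + w (U(w) = w - 8 = -8 + w)
U(-312 + 213) - (-60262 - 248274) = (-8 + (-312 + 213)) - (-60262 - 248274) = (-8 - 99) - 1*(-308536) = -107 + 308536 = 308429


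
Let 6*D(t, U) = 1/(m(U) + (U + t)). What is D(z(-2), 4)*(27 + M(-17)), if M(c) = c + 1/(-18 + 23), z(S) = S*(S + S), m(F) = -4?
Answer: 17/80 ≈ 0.21250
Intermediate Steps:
z(S) = 2*S² (z(S) = S*(2*S) = 2*S²)
D(t, U) = 1/(6*(-4 + U + t)) (D(t, U) = 1/(6*(-4 + (U + t))) = 1/(6*(-4 + U + t)))
M(c) = ⅕ + c (M(c) = c + 1/5 = c + ⅕ = ⅕ + c)
D(z(-2), 4)*(27 + M(-17)) = (1/(6*(-4 + 4 + 2*(-2)²)))*(27 + (⅕ - 17)) = (1/(6*(-4 + 4 + 2*4)))*(27 - 84/5) = (1/(6*(-4 + 4 + 8)))*(51/5) = ((⅙)/8)*(51/5) = ((⅙)*(⅛))*(51/5) = (1/48)*(51/5) = 17/80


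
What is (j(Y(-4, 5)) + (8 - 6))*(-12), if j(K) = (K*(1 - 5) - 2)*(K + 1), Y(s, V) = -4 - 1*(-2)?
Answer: 48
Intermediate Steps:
Y(s, V) = -2 (Y(s, V) = -4 + 2 = -2)
j(K) = (1 + K)*(-2 - 4*K) (j(K) = (K*(-4) - 2)*(1 + K) = (-4*K - 2)*(1 + K) = (-2 - 4*K)*(1 + K) = (1 + K)*(-2 - 4*K))
(j(Y(-4, 5)) + (8 - 6))*(-12) = ((-2 - 6*(-2) - 4*(-2)**2) + (8 - 6))*(-12) = ((-2 + 12 - 4*4) + 2)*(-12) = ((-2 + 12 - 16) + 2)*(-12) = (-6 + 2)*(-12) = -4*(-12) = 48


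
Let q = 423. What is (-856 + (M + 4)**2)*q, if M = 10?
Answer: -279180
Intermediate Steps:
(-856 + (M + 4)**2)*q = (-856 + (10 + 4)**2)*423 = (-856 + 14**2)*423 = (-856 + 196)*423 = -660*423 = -279180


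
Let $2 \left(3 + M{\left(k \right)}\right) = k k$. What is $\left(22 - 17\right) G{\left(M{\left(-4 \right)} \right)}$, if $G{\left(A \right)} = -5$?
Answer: $-25$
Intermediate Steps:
$M{\left(k \right)} = -3 + \frac{k^{2}}{2}$ ($M{\left(k \right)} = -3 + \frac{k k}{2} = -3 + \frac{k^{2}}{2}$)
$\left(22 - 17\right) G{\left(M{\left(-4 \right)} \right)} = \left(22 - 17\right) \left(-5\right) = 5 \left(-5\right) = -25$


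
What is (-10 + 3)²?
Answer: 49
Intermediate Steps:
(-10 + 3)² = (-7)² = 49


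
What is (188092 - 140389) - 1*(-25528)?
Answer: 73231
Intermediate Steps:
(188092 - 140389) - 1*(-25528) = 47703 + 25528 = 73231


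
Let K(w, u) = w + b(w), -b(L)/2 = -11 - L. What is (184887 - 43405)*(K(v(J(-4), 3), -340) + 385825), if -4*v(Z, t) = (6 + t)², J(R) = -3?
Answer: 109163620445/2 ≈ 5.4582e+10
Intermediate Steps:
b(L) = 22 + 2*L (b(L) = -2*(-11 - L) = 22 + 2*L)
v(Z, t) = -(6 + t)²/4
K(w, u) = 22 + 3*w (K(w, u) = w + (22 + 2*w) = 22 + 3*w)
(184887 - 43405)*(K(v(J(-4), 3), -340) + 385825) = (184887 - 43405)*((22 + 3*(-(6 + 3)²/4)) + 385825) = 141482*((22 + 3*(-¼*9²)) + 385825) = 141482*((22 + 3*(-¼*81)) + 385825) = 141482*((22 + 3*(-81/4)) + 385825) = 141482*((22 - 243/4) + 385825) = 141482*(-155/4 + 385825) = 141482*(1543145/4) = 109163620445/2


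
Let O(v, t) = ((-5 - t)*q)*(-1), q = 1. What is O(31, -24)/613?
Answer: -19/613 ≈ -0.030995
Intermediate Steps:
O(v, t) = 5 + t (O(v, t) = ((-5 - t)*1)*(-1) = (-5 - t)*(-1) = 5 + t)
O(31, -24)/613 = (5 - 24)/613 = -19*1/613 = -19/613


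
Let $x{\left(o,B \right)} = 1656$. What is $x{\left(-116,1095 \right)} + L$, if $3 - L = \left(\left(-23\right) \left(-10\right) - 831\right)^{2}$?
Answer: $-359542$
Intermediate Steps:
$L = -361198$ ($L = 3 - \left(\left(-23\right) \left(-10\right) - 831\right)^{2} = 3 - \left(230 - 831\right)^{2} = 3 - \left(-601\right)^{2} = 3 - 361201 = -361198$)
$x{\left(-116,1095 \right)} + L = 1656 - 361198 = -359542$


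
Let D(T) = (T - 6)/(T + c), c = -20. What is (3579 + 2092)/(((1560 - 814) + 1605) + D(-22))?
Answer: 17013/7055 ≈ 2.4115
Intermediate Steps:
D(T) = (-6 + T)/(-20 + T) (D(T) = (T - 6)/(T - 20) = (-6 + T)/(-20 + T))
(3579 + 2092)/(((1560 - 814) + 1605) + D(-22)) = (3579 + 2092)/(((1560 - 814) + 1605) + (-6 - 22)/(-20 - 22)) = 5671/((746 + 1605) - 28/(-42)) = 5671/(2351 - 1/42*(-28)) = 5671/(2351 + ⅔) = 5671/(7055/3) = 5671*(3/7055) = 17013/7055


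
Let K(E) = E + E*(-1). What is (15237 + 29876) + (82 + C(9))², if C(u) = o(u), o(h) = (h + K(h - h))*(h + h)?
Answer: 104649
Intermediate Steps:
K(E) = 0 (K(E) = E - E = 0)
o(h) = 2*h² (o(h) = (h + 0)*(h + h) = h*(2*h) = 2*h²)
C(u) = 2*u²
(15237 + 29876) + (82 + C(9))² = (15237 + 29876) + (82 + 2*9²)² = 45113 + (82 + 2*81)² = 45113 + (82 + 162)² = 45113 + 244² = 45113 + 59536 = 104649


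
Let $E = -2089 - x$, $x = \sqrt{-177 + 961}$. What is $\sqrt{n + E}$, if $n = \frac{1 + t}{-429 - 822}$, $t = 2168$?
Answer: $\frac{2 i \sqrt{10234014}}{139} \approx 46.03 i$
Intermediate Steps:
$x = 28$ ($x = \sqrt{784} = 28$)
$n = - \frac{241}{139}$ ($n = \frac{1 + 2168}{-429 - 822} = \frac{2169}{-1251} = 2169 \left(- \frac{1}{1251}\right) = - \frac{241}{139} \approx -1.7338$)
$E = -2117$ ($E = -2089 - 28 = -2117$)
$\sqrt{n + E} = \sqrt{- \frac{241}{139} - 2117} = \sqrt{- \frac{294504}{139}} = \frac{2 i \sqrt{10234014}}{139}$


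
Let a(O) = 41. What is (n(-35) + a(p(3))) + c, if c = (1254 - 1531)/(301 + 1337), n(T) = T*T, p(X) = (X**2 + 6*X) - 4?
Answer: 2073431/1638 ≈ 1265.8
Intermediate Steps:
p(X) = -4 + X**2 + 6*X
n(T) = T**2
c = -277/1638 ≈ -0.16911
(n(-35) + a(p(3))) + c = ((-35)**2 + 41) - 277/1638 = (1225 + 41) - 277/1638 = 1266 - 277/1638 = 2073431/1638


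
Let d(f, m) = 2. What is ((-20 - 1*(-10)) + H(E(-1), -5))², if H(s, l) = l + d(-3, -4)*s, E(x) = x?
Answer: 289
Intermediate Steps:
H(s, l) = l + 2*s
((-20 - 1*(-10)) + H(E(-1), -5))² = ((-20 - 1*(-10)) + (-5 + 2*(-1)))² = ((-20 + 10) + (-5 - 2))² = (-10 - 7)² = (-17)² = 289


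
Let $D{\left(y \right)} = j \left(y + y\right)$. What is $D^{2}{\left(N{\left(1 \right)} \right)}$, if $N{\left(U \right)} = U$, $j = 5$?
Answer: $100$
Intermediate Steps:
$D{\left(y \right)} = 10 y$ ($D{\left(y \right)} = 5 \left(y + y\right) = 5 \cdot 2 y = 10 y$)
$D^{2}{\left(N{\left(1 \right)} \right)} = \left(10 \cdot 1\right)^{2} = 10^{2} = 100$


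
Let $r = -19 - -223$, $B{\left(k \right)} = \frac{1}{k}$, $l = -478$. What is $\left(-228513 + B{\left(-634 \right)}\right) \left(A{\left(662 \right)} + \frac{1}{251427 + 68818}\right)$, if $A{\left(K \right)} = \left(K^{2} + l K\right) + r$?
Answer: $- \frac{5660894702210361663}{203035330} \approx -2.7881 \cdot 10^{10}$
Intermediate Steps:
$r = 204$ ($r = -19 + 223 = 204$)
$A{\left(K \right)} = 204 + K^{2} - 478 K$ ($A{\left(K \right)} = \left(K^{2} - 478 K\right) + 204 = 204 + K^{2} - 478 K$)
$\left(-228513 + B{\left(-634 \right)}\right) \left(A{\left(662 \right)} + \frac{1}{251427 + 68818}\right) = \left(-228513 + \frac{1}{-634}\right) \left(\left(204 + 662^{2} - 316436\right) + \frac{1}{251427 + 68818}\right) = \left(-228513 - \frac{1}{634}\right) \left(\left(204 + 438244 - 316436\right) + \frac{1}{320245}\right) = - \frac{144877243 \left(122012 + \frac{1}{320245}\right)}{634} = \left(- \frac{144877243}{634}\right) \frac{39073732941}{320245} = - \frac{5660894702210361663}{203035330}$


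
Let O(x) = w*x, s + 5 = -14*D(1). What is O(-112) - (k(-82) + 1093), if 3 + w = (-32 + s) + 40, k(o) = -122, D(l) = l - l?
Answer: -971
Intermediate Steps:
D(l) = 0
s = -5 (s = -5 - 14*0 = -5 + 0 = -5)
w = 0 (w = -3 + ((-32 - 5) + 40) = -3 + (-37 + 40) = -3 + 3 = 0)
O(x) = 0 (O(x) = 0*x = 0)
O(-112) - (k(-82) + 1093) = 0 - (-122 + 1093) = 0 - 1*971 = 0 - 971 = -971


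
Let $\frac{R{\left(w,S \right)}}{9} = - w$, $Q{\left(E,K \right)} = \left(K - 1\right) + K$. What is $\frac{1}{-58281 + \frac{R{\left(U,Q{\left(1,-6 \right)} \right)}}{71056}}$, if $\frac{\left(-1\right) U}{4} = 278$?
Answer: $- \frac{8882}{517650591} \approx -1.7158 \cdot 10^{-5}$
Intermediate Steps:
$Q{\left(E,K \right)} = -1 + 2 K$ ($Q{\left(E,K \right)} = \left(-1 + K\right) + K = -1 + 2 K$)
$U = -1112$ ($U = \left(-4\right) 278 = -1112$)
$R{\left(w,S \right)} = - 9 w$ ($R{\left(w,S \right)} = 9 \left(- w\right) = - 9 w$)
$\frac{1}{-58281 + \frac{R{\left(U,Q{\left(1,-6 \right)} \right)}}{71056}} = \frac{1}{-58281 + \frac{\left(-9\right) \left(-1112\right)}{71056}} = \frac{1}{-58281 + 10008 \cdot \frac{1}{71056}} = \frac{1}{-58281 + \frac{1251}{8882}} = \frac{1}{- \frac{517650591}{8882}} = - \frac{8882}{517650591}$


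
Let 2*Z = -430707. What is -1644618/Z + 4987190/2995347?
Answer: 4000140276074/430038973443 ≈ 9.3018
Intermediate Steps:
Z = -430707/2 (Z = (1/2)*(-430707) = -430707/2 ≈ -2.1535e+5)
-1644618/Z + 4987190/2995347 = -1644618/(-430707/2) + 4987190/2995347 = -1644618*(-2/430707) + 4987190*(1/2995347) = 1096412/143569 + 4987190/2995347 = 4000140276074/430038973443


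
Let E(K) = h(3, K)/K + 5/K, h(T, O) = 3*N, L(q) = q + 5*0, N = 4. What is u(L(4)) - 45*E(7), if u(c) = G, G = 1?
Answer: -758/7 ≈ -108.29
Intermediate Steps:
L(q) = q (L(q) = q + 0 = q)
h(T, O) = 12 (h(T, O) = 3*4 = 12)
u(c) = 1
E(K) = 17/K (E(K) = 12/K + 5/K = 17/K)
u(L(4)) - 45*E(7) = 1 - 765/7 = -758/7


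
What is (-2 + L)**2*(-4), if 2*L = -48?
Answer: -2704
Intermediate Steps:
L = -24 (L = (1/2)*(-48) = -24)
(-2 + L)**2*(-4) = (-2 - 24)**2*(-4) = (-26)**2*(-4) = 676*(-4) = -2704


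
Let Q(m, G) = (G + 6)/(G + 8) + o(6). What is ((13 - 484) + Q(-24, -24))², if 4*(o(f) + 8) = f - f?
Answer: 14615329/64 ≈ 2.2836e+5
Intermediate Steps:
o(f) = -8 (o(f) = -8 + (f - f)/4 = -8 + (¼)*0 = -8 + 0 = -8)
Q(m, G) = -8 + (6 + G)/(8 + G) (Q(m, G) = (G + 6)/(G + 8) - 8 = (6 + G)/(8 + G) - 8 = -8 + (6 + G)/(8 + G))
((13 - 484) + Q(-24, -24))² = ((13 - 484) + (-58 - 7*(-24))/(8 - 24))² = (-471 + (-58 + 168)/(-16))² = (-471 - 1/16*110)² = (-471 - 55/8)² = (-3823/8)² = 14615329/64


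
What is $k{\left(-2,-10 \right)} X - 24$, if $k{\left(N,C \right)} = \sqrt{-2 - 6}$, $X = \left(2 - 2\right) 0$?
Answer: $-24$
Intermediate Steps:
$X = 0$ ($X = 0 \cdot 0 = 0$)
$k{\left(N,C \right)} = 2 i \sqrt{2}$ ($k{\left(N,C \right)} = \sqrt{-8} = 2 i \sqrt{2}$)
$k{\left(-2,-10 \right)} X - 24 = 2 i \sqrt{2} \cdot 0 - 24 = 0 - 24 = -24$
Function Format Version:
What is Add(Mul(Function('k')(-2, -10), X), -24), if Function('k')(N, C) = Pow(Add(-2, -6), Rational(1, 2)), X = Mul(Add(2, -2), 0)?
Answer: -24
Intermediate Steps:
X = 0 (X = Mul(0, 0) = 0)
Function('k')(N, C) = Mul(2, I, Pow(2, Rational(1, 2))) (Function('k')(N, C) = Pow(-8, Rational(1, 2)) = Mul(2, I, Pow(2, Rational(1, 2))))
Add(Mul(Function('k')(-2, -10), X), -24) = Add(Mul(Mul(2, I, Pow(2, Rational(1, 2))), 0), -24) = Add(0, -24) = -24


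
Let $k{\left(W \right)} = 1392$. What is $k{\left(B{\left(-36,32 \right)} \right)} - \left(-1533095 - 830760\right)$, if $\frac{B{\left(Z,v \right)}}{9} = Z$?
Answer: $2365247$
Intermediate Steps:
$B{\left(Z,v \right)} = 9 Z$
$k{\left(B{\left(-36,32 \right)} \right)} - \left(-1533095 - 830760\right) = 1392 - \left(-1533095 - 830760\right) = 1392 - -2363855 = 1392 + 2363855 = 2365247$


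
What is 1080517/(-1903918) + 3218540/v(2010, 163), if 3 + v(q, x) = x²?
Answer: 3049565612549/25289742794 ≈ 120.59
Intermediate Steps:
v(q, x) = -3 + x²
1080517/(-1903918) + 3218540/v(2010, 163) = 1080517/(-1903918) + 3218540/(-3 + 163²) = 1080517*(-1/1903918) + 3218540/(-3 + 26569) = -1080517/1903918 + 3218540/26566 = -1080517/1903918 + 3218540*(1/26566) = -1080517/1903918 + 1609270/13283 = 3049565612549/25289742794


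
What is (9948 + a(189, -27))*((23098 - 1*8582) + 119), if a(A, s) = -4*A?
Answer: 134524920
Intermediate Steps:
(9948 + a(189, -27))*((23098 - 1*8582) + 119) = (9948 - 4*189)*((23098 - 1*8582) + 119) = (9948 - 756)*((23098 - 8582) + 119) = 9192*(14516 + 119) = 9192*14635 = 134524920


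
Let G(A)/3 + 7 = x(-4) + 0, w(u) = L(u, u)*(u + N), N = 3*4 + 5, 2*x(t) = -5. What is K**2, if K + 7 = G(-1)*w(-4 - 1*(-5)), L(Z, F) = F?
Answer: 270400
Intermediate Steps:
x(t) = -5/2 (x(t) = (1/2)*(-5) = -5/2)
N = 17 (N = 12 + 5 = 17)
w(u) = u*(17 + u) (w(u) = u*(u + 17) = u*(17 + u))
G(A) = -57/2 (G(A) = -21 + 3*(-5/2 + 0) = -21 + 3*(-5/2) = -21 - 15/2 = -57/2)
K = -520 (K = -7 - 57*(-4 - 1*(-5))*(17 + (-4 - 1*(-5)))/2 = -7 - 57*(-4 + 5)*(17 + (-4 + 5))/2 = -7 - 57*(17 + 1)/2 = -7 - 57*18/2 = -7 - 57/2*18 = -7 - 513 = -520)
K**2 = (-520)**2 = 270400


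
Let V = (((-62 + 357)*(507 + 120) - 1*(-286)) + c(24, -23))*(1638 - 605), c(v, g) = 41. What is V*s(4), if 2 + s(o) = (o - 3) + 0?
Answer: -191406636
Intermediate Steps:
s(o) = -5 + o (s(o) = -2 + ((o - 3) + 0) = -2 + ((-3 + o) + 0) = -2 + (-3 + o) = -5 + o)
V = 191406636 (V = (((-62 + 357)*(507 + 120) - 1*(-286)) + 41)*(1638 - 605) = ((295*627 + 286) + 41)*1033 = ((184965 + 286) + 41)*1033 = (185251 + 41)*1033 = 185292*1033 = 191406636)
V*s(4) = 191406636*(-5 + 4) = 191406636*(-1) = -191406636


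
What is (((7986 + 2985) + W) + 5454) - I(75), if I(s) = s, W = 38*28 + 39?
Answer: 17453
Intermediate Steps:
W = 1103 (W = 1064 + 39 = 1103)
(((7986 + 2985) + W) + 5454) - I(75) = (((7986 + 2985) + 1103) + 5454) - 1*75 = ((10971 + 1103) + 5454) - 75 = (12074 + 5454) - 75 = 17528 - 75 = 17453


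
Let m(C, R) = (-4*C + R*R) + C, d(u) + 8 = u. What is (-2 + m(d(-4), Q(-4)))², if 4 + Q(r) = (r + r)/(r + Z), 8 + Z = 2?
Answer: 1223236/625 ≈ 1957.2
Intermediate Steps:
Z = -6 (Z = -8 + 2 = -6)
d(u) = -8 + u
Q(r) = -4 + 2*r/(-6 + r) (Q(r) = -4 + (r + r)/(r - 6) = -4 + (2*r)/(-6 + r) = -4 + 2*r/(-6 + r))
m(C, R) = R² - 3*C (m(C, R) = (-4*C + R²) + C = (R² - 4*C) + C = R² - 3*C)
(-2 + m(d(-4), Q(-4)))² = (-2 + ((2*(12 - 1*(-4))/(-6 - 4))² - 3*(-8 - 4)))² = (-2 + ((2*(12 + 4)/(-10))² - 3*(-12)))² = (-2 + ((2*(-⅒)*16)² + 36))² = (-2 + ((-16/5)² + 36))² = (-2 + (256/25 + 36))² = (-2 + 1156/25)² = (1106/25)² = 1223236/625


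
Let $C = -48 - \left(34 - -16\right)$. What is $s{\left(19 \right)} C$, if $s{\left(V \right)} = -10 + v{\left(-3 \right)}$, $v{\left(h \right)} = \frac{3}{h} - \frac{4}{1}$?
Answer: $1470$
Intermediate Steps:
$v{\left(h \right)} = -4 + \frac{3}{h}$ ($v{\left(h \right)} = \frac{3}{h} - 4 = -4 + \frac{3}{h}$)
$s{\left(V \right)} = -15$ ($s{\left(V \right)} = -10 - \left(4 - \frac{3}{-3}\right) = -10 + \left(-4 + 3 \left(- \frac{1}{3}\right)\right) = -10 - 5 = -15$)
$C = -98$ ($C = -48 - \left(34 + 16\right) = -48 - 50 = -98$)
$s{\left(19 \right)} C = \left(-15\right) \left(-98\right) = 1470$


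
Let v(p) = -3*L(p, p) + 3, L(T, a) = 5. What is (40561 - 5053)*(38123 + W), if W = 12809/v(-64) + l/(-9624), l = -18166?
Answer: 527650507450/401 ≈ 1.3158e+9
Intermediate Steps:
v(p) = -12 (v(p) = -3*5 + 3 = -15 + 3 = -12)
W = -2563663/2406 (W = 12809/(-12) - 18166/(-9624) = 12809*(-1/12) - 18166*(-1/9624) = -12809/12 + 9083/4812 = -2563663/2406 ≈ -1065.5)
(40561 - 5053)*(38123 + W) = (40561 - 5053)*(38123 - 2563663/2406) = 35508*(89160275/2406) = 527650507450/401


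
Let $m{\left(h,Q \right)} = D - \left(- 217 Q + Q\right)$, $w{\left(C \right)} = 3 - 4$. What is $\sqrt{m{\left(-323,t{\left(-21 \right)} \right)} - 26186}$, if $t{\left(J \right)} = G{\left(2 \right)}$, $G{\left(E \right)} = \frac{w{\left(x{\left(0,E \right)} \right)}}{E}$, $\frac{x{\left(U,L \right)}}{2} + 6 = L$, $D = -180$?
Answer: $i \sqrt{26474} \approx 162.71 i$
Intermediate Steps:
$x{\left(U,L \right)} = -12 + 2 L$
$w{\left(C \right)} = -1$ ($w{\left(C \right)} = 3 - 4 = -1$)
$G{\left(E \right)} = - \frac{1}{E}$
$t{\left(J \right)} = - \frac{1}{2}$
$m{\left(h,Q \right)} = -180 + 216 Q$ ($m{\left(h,Q \right)} = -180 - \left(- 217 Q + Q\right) = -180 - - 216 Q = -180 + 216 Q$)
$\sqrt{m{\left(-323,t{\left(-21 \right)} \right)} - 26186} = \sqrt{\left(-180 + 216 \left(- \frac{1}{2}\right)\right) - 26186} = \sqrt{\left(-180 - 108\right) + \left(-78785 + 52599\right)} = \sqrt{-288 - 26186} = \sqrt{-26474} = i \sqrt{26474}$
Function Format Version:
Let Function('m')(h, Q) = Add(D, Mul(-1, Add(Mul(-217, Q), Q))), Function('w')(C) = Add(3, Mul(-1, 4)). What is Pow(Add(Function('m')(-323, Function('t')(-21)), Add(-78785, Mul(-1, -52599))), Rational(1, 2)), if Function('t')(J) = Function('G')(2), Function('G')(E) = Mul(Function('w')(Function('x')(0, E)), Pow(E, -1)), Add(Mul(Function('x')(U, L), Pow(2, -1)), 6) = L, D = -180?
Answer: Mul(I, Pow(26474, Rational(1, 2))) ≈ Mul(162.71, I)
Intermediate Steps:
Function('x')(U, L) = Add(-12, Mul(2, L))
Function('w')(C) = -1 (Function('w')(C) = Add(3, -4) = -1)
Function('G')(E) = Mul(-1, Pow(E, -1))
Function('t')(J) = Rational(-1, 2) (Function('t')(J) = Mul(-1, Pow(2, -1)) = Mul(-1, Rational(1, 2)) = Rational(-1, 2))
Function('m')(h, Q) = Add(-180, Mul(216, Q)) (Function('m')(h, Q) = Add(-180, Mul(-1, Add(Mul(-217, Q), Q))) = Add(-180, Mul(-1, Mul(-216, Q))) = Add(-180, Mul(216, Q)))
Pow(Add(Function('m')(-323, Function('t')(-21)), Add(-78785, Mul(-1, -52599))), Rational(1, 2)) = Pow(Add(Add(-180, Mul(216, Rational(-1, 2))), Add(-78785, Mul(-1, -52599))), Rational(1, 2)) = Pow(Add(Add(-180, -108), Add(-78785, 52599)), Rational(1, 2)) = Pow(Add(-288, -26186), Rational(1, 2)) = Pow(-26474, Rational(1, 2)) = Mul(I, Pow(26474, Rational(1, 2)))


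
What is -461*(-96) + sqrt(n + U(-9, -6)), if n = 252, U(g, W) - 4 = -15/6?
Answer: 44256 + 13*sqrt(6)/2 ≈ 44272.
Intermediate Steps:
U(g, W) = 3/2 (U(g, W) = 4 - 15/6 = 4 - 15*1/6 = 4 - 5/2 = 3/2)
-461*(-96) + sqrt(n + U(-9, -6)) = -461*(-96) + sqrt(252 + 3/2) = 44256 + sqrt(507/2) = 44256 + 13*sqrt(6)/2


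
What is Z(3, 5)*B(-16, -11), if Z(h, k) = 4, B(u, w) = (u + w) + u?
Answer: -172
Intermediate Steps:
B(u, w) = w + 2*u
Z(3, 5)*B(-16, -11) = 4*(-11 + 2*(-16)) = 4*(-11 - 32) = 4*(-43) = -172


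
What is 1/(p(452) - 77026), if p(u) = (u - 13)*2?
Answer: -1/76148 ≈ -1.3132e-5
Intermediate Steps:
p(u) = -26 + 2*u (p(u) = (-13 + u)*2 = -26 + 2*u)
1/(p(452) - 77026) = 1/((-26 + 2*452) - 77026) = 1/((-26 + 904) - 77026) = 1/(878 - 77026) = 1/(-76148) = -1/76148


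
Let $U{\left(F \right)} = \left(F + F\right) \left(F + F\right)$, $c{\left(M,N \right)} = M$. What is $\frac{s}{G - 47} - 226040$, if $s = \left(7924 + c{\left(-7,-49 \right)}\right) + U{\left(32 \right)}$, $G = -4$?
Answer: $- \frac{11540053}{51} \approx -2.2628 \cdot 10^{5}$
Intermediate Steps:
$U{\left(F \right)} = 4 F^{2}$ ($U{\left(F \right)} = 2 F 2 F = 4 F^{2}$)
$s = 12013$ ($s = \left(7924 - 7\right) + 4 \cdot 32^{2} = 7917 + 4 \cdot 1024 = 7917 + 4096 = 12013$)
$\frac{s}{G - 47} - 226040 = \frac{1}{-4 - 47} \cdot 12013 - 226040 = \frac{1}{-51} \cdot 12013 - 226040 = \left(- \frac{1}{51}\right) 12013 - 226040 = - \frac{12013}{51} - 226040 = - \frac{11540053}{51}$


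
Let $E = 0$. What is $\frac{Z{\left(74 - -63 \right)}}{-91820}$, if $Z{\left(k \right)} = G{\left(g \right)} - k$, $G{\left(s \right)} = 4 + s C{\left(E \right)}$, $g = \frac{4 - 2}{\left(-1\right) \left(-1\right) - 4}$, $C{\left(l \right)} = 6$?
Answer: $\frac{137}{91820} \approx 0.001492$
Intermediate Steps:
$g = - \frac{2}{3}$ ($g = \frac{2}{1 - 4} = \frac{2}{-3} = 2 \left(- \frac{1}{3}\right) = - \frac{2}{3} \approx -0.66667$)
$G{\left(s \right)} = 4 + 6 s$ ($G{\left(s \right)} = 4 + s 6 = 4 + 6 s$)
$Z{\left(k \right)} = - k$ ($Z{\left(k \right)} = \left(4 + 6 \left(- \frac{2}{3}\right)\right) - k = \left(4 - 4\right) - k = 0 - k = - k$)
$\frac{Z{\left(74 - -63 \right)}}{-91820} = \frac{\left(-1\right) \left(74 - -63\right)}{-91820} = - (74 + 63) \left(- \frac{1}{91820}\right) = \left(-1\right) 137 \left(- \frac{1}{91820}\right) = \left(-137\right) \left(- \frac{1}{91820}\right) = \frac{137}{91820}$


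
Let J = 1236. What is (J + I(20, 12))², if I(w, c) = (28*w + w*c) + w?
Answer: 4227136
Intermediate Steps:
I(w, c) = 29*w + c*w (I(w, c) = (28*w + c*w) + w = 29*w + c*w)
(J + I(20, 12))² = (1236 + 20*(29 + 12))² = (1236 + 20*41)² = (1236 + 820)² = 2056² = 4227136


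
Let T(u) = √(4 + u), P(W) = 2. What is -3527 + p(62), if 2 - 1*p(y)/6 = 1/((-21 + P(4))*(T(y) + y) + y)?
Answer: -715670459/203605 - 19*√66/203605 ≈ -3515.0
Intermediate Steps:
p(y) = 12 - 6/(-19*√(4 + y) - 18*y) (p(y) = 12 - 6/((-21 + 2)*(√(4 + y) + y) + y) = 12 - 6/(-19*(y + √(4 + y)) + y) = 12 - 6/((-19*y - 19*√(4 + y)) + y) = 12 - 6/(-19*√(4 + y) - 18*y))
-3527 + p(62) = -3527 + 6*(1 + 36*62 + 38*√(4 + 62))/(18*62 + 19*√(4 + 62)) = -3527 + 6*(1 + 2232 + 38*√66)/(1116 + 19*√66) = -3527 + 6*(2233 + 38*√66)/(1116 + 19*√66)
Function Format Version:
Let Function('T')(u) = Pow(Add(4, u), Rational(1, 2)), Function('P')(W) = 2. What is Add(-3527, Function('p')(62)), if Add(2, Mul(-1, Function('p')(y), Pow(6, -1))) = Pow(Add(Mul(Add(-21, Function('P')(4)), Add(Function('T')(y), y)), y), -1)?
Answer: Add(Rational(-715670459, 203605), Mul(Rational(-19, 203605), Pow(66, Rational(1, 2)))) ≈ -3515.0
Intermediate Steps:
Function('p')(y) = Add(12, Mul(-6, Pow(Add(Mul(-19, Pow(Add(4, y), Rational(1, 2))), Mul(-18, y)), -1))) (Function('p')(y) = Add(12, Mul(-6, Pow(Add(Mul(Add(-21, 2), Add(Pow(Add(4, y), Rational(1, 2)), y)), y), -1))) = Add(12, Mul(-6, Pow(Add(Mul(-19, Add(y, Pow(Add(4, y), Rational(1, 2)))), y), -1))) = Add(12, Mul(-6, Pow(Add(Add(Mul(-19, y), Mul(-19, Pow(Add(4, y), Rational(1, 2)))), y), -1))) = Add(12, Mul(-6, Pow(Add(Mul(-19, Pow(Add(4, y), Rational(1, 2))), Mul(-18, y)), -1))))
Add(-3527, Function('p')(62)) = Add(-3527, Mul(6, Pow(Add(Mul(18, 62), Mul(19, Pow(Add(4, 62), Rational(1, 2)))), -1), Add(1, Mul(36, 62), Mul(38, Pow(Add(4, 62), Rational(1, 2)))))) = Add(-3527, Mul(6, Pow(Add(1116, Mul(19, Pow(66, Rational(1, 2)))), -1), Add(1, 2232, Mul(38, Pow(66, Rational(1, 2)))))) = Add(-3527, Mul(6, Pow(Add(1116, Mul(19, Pow(66, Rational(1, 2)))), -1), Add(2233, Mul(38, Pow(66, Rational(1, 2))))))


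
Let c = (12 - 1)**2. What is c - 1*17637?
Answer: -17516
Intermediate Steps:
c = 121 (c = 11**2 = 121)
c - 1*17637 = 121 - 1*17637 = 121 - 17637 = -17516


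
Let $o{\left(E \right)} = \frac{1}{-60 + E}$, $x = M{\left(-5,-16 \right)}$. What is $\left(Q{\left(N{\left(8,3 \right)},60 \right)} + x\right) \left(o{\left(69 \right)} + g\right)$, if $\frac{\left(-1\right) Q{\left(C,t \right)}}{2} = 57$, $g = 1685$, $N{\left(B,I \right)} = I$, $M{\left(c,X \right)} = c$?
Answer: $- \frac{1804754}{9} \approx -2.0053 \cdot 10^{5}$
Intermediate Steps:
$x = -5$
$Q{\left(C,t \right)} = -114$ ($Q{\left(C,t \right)} = \left(-2\right) 57 = -114$)
$\left(Q{\left(N{\left(8,3 \right)},60 \right)} + x\right) \left(o{\left(69 \right)} + g\right) = \left(-114 - 5\right) \left(\frac{1}{-60 + 69} + 1685\right) = - 119 \left(\frac{1}{9} + 1685\right) = \left(-119\right) \frac{15166}{9} = - \frac{1804754}{9}$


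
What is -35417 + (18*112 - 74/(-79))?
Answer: -2638605/79 ≈ -33400.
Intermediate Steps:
-35417 + (18*112 - 74/(-79)) = -35417 + (2016 - 74*(-1/79)) = -35417 + (2016 + 74/79) = -35417 + 159338/79 = -2638605/79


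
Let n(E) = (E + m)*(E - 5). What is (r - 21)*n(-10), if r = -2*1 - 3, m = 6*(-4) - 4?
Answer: -14820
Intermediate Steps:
m = -28 (m = -24 - 4 = -28)
n(E) = (-28 + E)*(-5 + E) (n(E) = (E - 28)*(E - 5) = (-28 + E)*(-5 + E))
r = -5 (r = -2 - 3 = -5)
(r - 21)*n(-10) = (-5 - 21)*(140 + (-10)**2 - 33*(-10)) = -26*(140 + 100 + 330) = -26*570 = -14820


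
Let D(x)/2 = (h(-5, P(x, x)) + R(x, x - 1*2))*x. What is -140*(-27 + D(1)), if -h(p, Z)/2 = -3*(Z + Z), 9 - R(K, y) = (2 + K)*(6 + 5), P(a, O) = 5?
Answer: -6300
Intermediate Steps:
R(K, y) = -13 - 11*K (R(K, y) = 9 - (2 + K)*(6 + 5) = 9 - (2 + K)*11 = 9 - (22 + 11*K) = 9 + (-22 - 11*K) = -13 - 11*K)
h(p, Z) = 12*Z (h(p, Z) = -(-6)*(Z + Z) = -(-6)*2*Z = -(-12)*Z = 12*Z)
D(x) = 2*x*(47 - 11*x) (D(x) = 2*((12*5 + (-13 - 11*x))*x) = 2*((60 + (-13 - 11*x))*x) = 2*((47 - 11*x)*x) = 2*(x*(47 - 11*x)) = 2*x*(47 - 11*x))
-140*(-27 + D(1)) = -140*(-27 + 2*1*(47 - 11*1)) = -140*(-27 + 2*1*(47 - 11)) = -140*(-27 + 2*1*36) = -140*(-27 + 72) = -140*45 = -6300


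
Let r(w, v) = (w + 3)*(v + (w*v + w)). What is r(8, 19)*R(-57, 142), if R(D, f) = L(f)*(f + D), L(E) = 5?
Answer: 836825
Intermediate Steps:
r(w, v) = (3 + w)*(v + w + v*w) (r(w, v) = (3 + w)*(v + (v*w + w)) = (3 + w)*(v + (w + v*w)) = (3 + w)*(v + w + v*w))
R(D, f) = 5*D + 5*f (R(D, f) = 5*(f + D) = 5*(D + f) = 5*D + 5*f)
r(8, 19)*R(-57, 142) = (8**2 + 3*19 + 3*8 + 19*8**2 + 4*19*8)*(5*(-57) + 5*142) = (64 + 57 + 24 + 19*64 + 608)*(-285 + 710) = (64 + 57 + 24 + 1216 + 608)*425 = 1969*425 = 836825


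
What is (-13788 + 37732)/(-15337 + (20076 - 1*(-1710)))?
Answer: 23944/6449 ≈ 3.7128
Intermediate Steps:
(-13788 + 37732)/(-15337 + (20076 - 1*(-1710))) = 23944/(-15337 + (20076 + 1710)) = 23944/(-15337 + 21786) = 23944/6449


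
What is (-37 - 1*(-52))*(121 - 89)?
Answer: 480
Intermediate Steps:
(-37 - 1*(-52))*(121 - 89) = (-37 + 52)*32 = 15*32 = 480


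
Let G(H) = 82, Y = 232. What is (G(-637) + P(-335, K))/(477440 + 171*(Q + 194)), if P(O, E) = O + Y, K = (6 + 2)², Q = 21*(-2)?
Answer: -21/503432 ≈ -4.1714e-5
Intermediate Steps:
Q = -42
K = 64 (K = 8² = 64)
P(O, E) = 232 + O (P(O, E) = O + 232 = 232 + O)
(G(-637) + P(-335, K))/(477440 + 171*(Q + 194)) = (82 + (232 - 335))/(477440 + 171*(-42 + 194)) = (82 - 103)/(477440 + 171*152) = -21/(477440 + 25992) = -21/503432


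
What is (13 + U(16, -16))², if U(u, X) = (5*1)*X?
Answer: 4489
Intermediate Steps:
U(u, X) = 5*X
(13 + U(16, -16))² = (13 + 5*(-16))² = (13 - 80)² = (-67)² = 4489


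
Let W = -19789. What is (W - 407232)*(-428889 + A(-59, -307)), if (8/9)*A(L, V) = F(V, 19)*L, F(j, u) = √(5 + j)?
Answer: 183144609669 + 226748151*I*√302/8 ≈ 1.8314e+11 + 4.9256e+8*I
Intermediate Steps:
A(L, V) = 9*L*√(5 + V)/8 (A(L, V) = 9*(√(5 + V)*L)/8 = 9*(L*√(5 + V))/8 = 9*L*√(5 + V)/8)
(W - 407232)*(-428889 + A(-59, -307)) = (-19789 - 407232)*(-428889 + (9/8)*(-59)*√(5 - 307)) = -427021*(-428889 + (9/8)*(-59)*√(-302)) = -427021*(-428889 + (9/8)*(-59)*(I*√302)) = -427021*(-428889 - 531*I*√302/8) = 183144609669 + 226748151*I*√302/8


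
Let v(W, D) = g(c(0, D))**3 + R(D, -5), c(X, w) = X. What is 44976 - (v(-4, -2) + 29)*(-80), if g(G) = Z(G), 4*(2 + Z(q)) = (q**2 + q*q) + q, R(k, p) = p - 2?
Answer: 46096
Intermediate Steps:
R(k, p) = -2 + p
Z(q) = -2 + q**2/2 + q/4 (Z(q) = -2 + ((q**2 + q*q) + q)/4 = -2 + ((q**2 + q**2) + q)/4 = -2 + (2*q**2 + q)/4 = -2 + (q + 2*q**2)/4 = -2 + (q**2/2 + q/4) = -2 + q**2/2 + q/4)
g(G) = -2 + G**2/2 + G/4
v(W, D) = -15 (v(W, D) = (-2 + (1/2)*0**2 + (1/4)*0)**3 + (-2 - 5) = (-2 + (1/2)*0 + 0)**3 - 7 = (-2 + 0 + 0)**3 - 7 = (-2)**3 - 7 = -8 - 7 = -15)
44976 - (v(-4, -2) + 29)*(-80) = 44976 - (-15 + 29)*(-80) = 44976 - 14*(-80) = 44976 - 1*(-1120) = 44976 + 1120 = 46096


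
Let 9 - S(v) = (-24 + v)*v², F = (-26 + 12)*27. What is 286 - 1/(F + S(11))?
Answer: 344343/1204 ≈ 286.00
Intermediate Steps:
F = -378 (F = -14*27 = -378)
S(v) = 9 - v²*(-24 + v) (S(v) = 9 - (-24 + v)*v² = 9 - v²*(-24 + v))
286 - 1/(F + S(11)) = 286 - 1/(-378 + (9 - 1*11³ + 24*11²)) = 286 - 1/(-378 + (9 - 1*1331 + 24*121)) = 286 - 1/(-378 + (9 - 1331 + 2904)) = 286 - 1/(-378 + 1582) = 286 - 1/1204 = 344343/1204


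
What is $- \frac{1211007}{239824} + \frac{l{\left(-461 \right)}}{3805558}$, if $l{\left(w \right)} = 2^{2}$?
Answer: $- \frac{2304278208805}{456332070896} \approx -5.0496$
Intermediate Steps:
$l{\left(w \right)} = 4$
$- \frac{1211007}{239824} + \frac{l{\left(-461 \right)}}{3805558} = - \frac{1211007}{239824} + \frac{4}{3805558} = \left(-1211007\right) \frac{1}{239824} + 4 \cdot \frac{1}{3805558} = - \frac{1211007}{239824} + \frac{2}{1902779} = - \frac{2304278208805}{456332070896}$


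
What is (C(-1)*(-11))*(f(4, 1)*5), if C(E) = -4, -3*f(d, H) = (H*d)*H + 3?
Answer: -1540/3 ≈ -513.33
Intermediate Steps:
f(d, H) = -1 - d*H²/3 (f(d, H) = -((H*d)*H + 3)/3 = -(d*H² + 3)/3 = -(3 + d*H²)/3 = -1 - d*H²/3)
(C(-1)*(-11))*(f(4, 1)*5) = (-4*(-11))*((-1 - ⅓*4*1²)*5) = 44*((-1 - ⅓*4*1)*5) = 44*((-1 - 4/3)*5) = 44*(-7/3*5) = 44*(-35/3) = -1540/3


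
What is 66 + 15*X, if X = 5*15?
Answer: 1191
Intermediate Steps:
X = 75
66 + 15*X = 66 + 15*75 = 66 + 1125 = 1191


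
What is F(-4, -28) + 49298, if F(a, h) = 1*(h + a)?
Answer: 49266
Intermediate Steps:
F(a, h) = a + h (F(a, h) = 1*(a + h) = a + h)
F(-4, -28) + 49298 = (-4 - 28) + 49298 = -32 + 49298 = 49266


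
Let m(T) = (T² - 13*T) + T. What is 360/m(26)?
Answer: 90/91 ≈ 0.98901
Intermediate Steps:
m(T) = T² - 12*T
360/m(26) = 360/((26*(-12 + 26))) = 360/((26*14)) = 360/364 = 360*(1/364) = 90/91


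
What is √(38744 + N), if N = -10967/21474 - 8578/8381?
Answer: √482463524156715178/3528894 ≈ 196.83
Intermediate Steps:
N = -276118399/179973594 (N = -10967*1/21474 - 8578*1/8381 = -10967/21474 - 8578/8381 = -276118399/179973594 ≈ -1.5342)
√(38744 + N) = √(38744 - 276118399/179973594) = √(6972620807537/179973594) = √482463524156715178/3528894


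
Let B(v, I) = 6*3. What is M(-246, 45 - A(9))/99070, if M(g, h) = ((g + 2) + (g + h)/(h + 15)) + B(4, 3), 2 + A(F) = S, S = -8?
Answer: -16011/6934900 ≈ -0.0023088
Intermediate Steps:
A(F) = -10 (A(F) = -2 - 8 = -10)
B(v, I) = 18
M(g, h) = 20 + g + (g + h)/(15 + h) (M(g, h) = ((g + 2) + (g + h)/(h + 15)) + 18 = ((2 + g) + (g + h)/(15 + h)) + 18 = (2 + g + (g + h)/(15 + h)) + 18 = 20 + g + (g + h)/(15 + h))
M(-246, 45 - A(9))/99070 = ((300 + 16*(-246) + 21*(45 - 1*(-10)) - 246*(45 - 1*(-10)))/(15 + (45 - 1*(-10))))/99070 = ((300 - 3936 + 21*(45 + 10) - 246*(45 + 10))/(15 + (45 + 10)))*(1/99070) = ((300 - 3936 + 21*55 - 246*55)/(15 + 55))*(1/99070) = ((300 - 3936 + 1155 - 13530)/70)*(1/99070) = ((1/70)*(-16011))*(1/99070) = -16011/70*1/99070 = -16011/6934900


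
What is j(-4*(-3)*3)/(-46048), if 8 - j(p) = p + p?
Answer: 2/1439 ≈ 0.0013899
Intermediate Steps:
j(p) = 8 - 2*p (j(p) = 8 - (p + p) = 8 - 2*p)
j(-4*(-3)*3)/(-46048) = (8 - 2*(-4*(-3))*3)/(-46048) = (8 - 24*3)*(-1/46048) = (8 - 2*36)*(-1/46048) = (8 - 72)*(-1/46048) = -64*(-1/46048) = 2/1439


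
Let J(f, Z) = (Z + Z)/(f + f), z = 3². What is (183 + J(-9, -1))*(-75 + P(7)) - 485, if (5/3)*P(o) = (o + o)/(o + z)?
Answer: -70611/5 ≈ -14122.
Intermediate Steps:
z = 9
J(f, Z) = Z/f (J(f, Z) = (2*Z)/((2*f)) = (2*Z)*(1/(2*f)) = Z/f)
P(o) = 6*o/(5*(9 + o)) (P(o) = 3*((o + o)/(o + 9))/5 = 3*((2*o)/(9 + o))/5 = 3*(2*o/(9 + o))/5 = 6*o/(5*(9 + o)))
(183 + J(-9, -1))*(-75 + P(7)) - 485 = (183 - 1/(-9))*(-75 + (6/5)*7/(9 + 7)) - 485 = (183 - 1*(-⅑))*(-75 + (6/5)*7/16) - 485 = (183 + ⅑)*(-75 + (6/5)*7*(1/16)) - 485 = 1648*(-75 + 21/40)/9 - 485 = (1648/9)*(-2979/40) - 485 = -68186/5 - 485 = -70611/5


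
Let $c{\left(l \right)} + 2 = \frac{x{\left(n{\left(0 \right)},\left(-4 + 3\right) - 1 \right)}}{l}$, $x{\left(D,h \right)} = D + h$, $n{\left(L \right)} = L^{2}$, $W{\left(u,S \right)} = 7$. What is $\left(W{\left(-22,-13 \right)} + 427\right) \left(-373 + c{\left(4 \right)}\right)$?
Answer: $-162967$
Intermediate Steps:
$c{\left(l \right)} = -2 - \frac{2}{l}$ ($c{\left(l \right)} = -2 + \frac{0^{2} + \left(\left(-4 + 3\right) - 1\right)}{l} = -2 + \frac{0 - 2}{l} = -2 - \frac{2}{l}$)
$\left(W{\left(-22,-13 \right)} + 427\right) \left(-373 + c{\left(4 \right)}\right) = \left(7 + 427\right) \left(-373 - \left(2 + \frac{2}{4}\right)\right) = 434 \left(-373 - \frac{5}{2}\right) = 434 \left(- \frac{751}{2}\right) = -162967$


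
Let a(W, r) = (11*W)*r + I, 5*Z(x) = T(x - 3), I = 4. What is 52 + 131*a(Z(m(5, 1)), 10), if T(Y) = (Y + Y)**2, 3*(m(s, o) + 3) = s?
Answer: 1953416/9 ≈ 2.1705e+5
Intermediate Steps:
m(s, o) = -3 + s/3
T(Y) = 4*Y**2 (T(Y) = (2*Y)**2 = 4*Y**2)
Z(x) = 4*(-3 + x)**2/5 (Z(x) = (4*(x - 3)**2)/5 = (4*(-3 + x)**2)/5 = 4*(-3 + x)**2/5)
a(W, r) = 4 + 11*W*r (a(W, r) = (11*W)*r + 4 = 11*W*r + 4 = 4 + 11*W*r)
52 + 131*a(Z(m(5, 1)), 10) = 52 + 131*(4 + 11*(4*(-3 + (-3 + (1/3)*5))**2/5)*10) = 52 + 131*(4 + 11*(4*(-3 + (-3 + 5/3))**2/5)*10) = 52 + 131*(4 + 11*(4*(-3 - 4/3)**2/5)*10) = 52 + 131*(4 + 11*(4*(-13/3)**2/5)*10) = 52 + 131*(4 + 11*((4/5)*(169/9))*10) = 52 + 131*(4 + 11*(676/45)*10) = 52 + 131*(4 + 14872/9) = 52 + 131*(14908/9) = 52 + 1952948/9 = 1953416/9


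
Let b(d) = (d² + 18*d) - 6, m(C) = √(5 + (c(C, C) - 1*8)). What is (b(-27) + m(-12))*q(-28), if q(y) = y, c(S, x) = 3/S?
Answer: -6636 - 14*I*√13 ≈ -6636.0 - 50.478*I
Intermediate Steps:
m(C) = √(-3 + 3/C) (m(C) = √(5 + (3/C - 1*8)) = √(5 + (3/C - 8)) = √(5 + (-8 + 3/C)) = √(-3 + 3/C))
b(d) = -6 + d² + 18*d
(b(-27) + m(-12))*q(-28) = ((-6 + (-27)² + 18*(-27)) + √(-3 + 3/(-12)))*(-28) = ((-6 + 729 - 486) + √(-3 + 3*(-1/12)))*(-28) = (237 + √(-3 - ¼))*(-28) = (237 + √(-13/4))*(-28) = (237 + I*√13/2)*(-28) = -6636 - 14*I*√13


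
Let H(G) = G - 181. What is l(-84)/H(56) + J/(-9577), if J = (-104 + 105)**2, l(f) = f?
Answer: 804343/1197125 ≈ 0.67190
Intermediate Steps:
H(G) = -181 + G
J = 1 (J = 1**2 = 1)
l(-84)/H(56) + J/(-9577) = -84/(-181 + 56) + 1/(-9577) = -84/(-125) + 1*(-1/9577) = -84*(-1/125) - 1/9577 = 84/125 - 1/9577 = 804343/1197125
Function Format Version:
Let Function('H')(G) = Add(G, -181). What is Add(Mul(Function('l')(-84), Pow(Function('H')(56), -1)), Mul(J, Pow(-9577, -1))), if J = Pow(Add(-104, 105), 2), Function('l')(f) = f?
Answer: Rational(804343, 1197125) ≈ 0.67190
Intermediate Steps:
Function('H')(G) = Add(-181, G)
J = 1 (J = Pow(1, 2) = 1)
Add(Mul(Function('l')(-84), Pow(Function('H')(56), -1)), Mul(J, Pow(-9577, -1))) = Add(Mul(-84, Pow(Add(-181, 56), -1)), Mul(1, Pow(-9577, -1))) = Add(Mul(-84, Pow(-125, -1)), Mul(1, Rational(-1, 9577))) = Add(Mul(-84, Rational(-1, 125)), Rational(-1, 9577)) = Add(Rational(84, 125), Rational(-1, 9577)) = Rational(804343, 1197125)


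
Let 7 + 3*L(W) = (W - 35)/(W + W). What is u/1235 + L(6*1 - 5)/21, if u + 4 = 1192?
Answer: 15068/25935 ≈ 0.58099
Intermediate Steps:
u = 1188 (u = -4 + 1192 = 1188)
L(W) = -7/3 + (-35 + W)/(6*W) (L(W) = -7/3 + ((W - 35)/(W + W))/3 = -7/3 + ((-35 + W)/((2*W)))/3 = -7/3 + ((-35 + W)*(1/(2*W)))/3 = -7/3 + ((-35 + W)/(2*W))/3 = -7/3 + (-35 + W)/(6*W))
u/1235 + L(6*1 - 5)/21 = 1188/1235 + ((-35 - 13*(6*1 - 5))/(6*(6*1 - 5)))/21 = 1188*(1/1235) + ((-35 - 13*(6 - 5))/(6*(6 - 5)))*(1/21) = 1188/1235 + ((⅙)*(-35 - 13*1)/1)*(1/21) = 1188/1235 + ((⅙)*1*(-35 - 13))*(1/21) = 1188/1235 + ((⅙)*1*(-48))*(1/21) = 1188/1235 - 8*1/21 = 1188/1235 - 8/21 = 15068/25935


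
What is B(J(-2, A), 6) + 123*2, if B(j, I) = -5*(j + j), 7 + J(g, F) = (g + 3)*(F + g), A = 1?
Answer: 326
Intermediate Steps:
J(g, F) = -7 + (3 + g)*(F + g) (J(g, F) = -7 + (g + 3)*(F + g) = -7 + (3 + g)*(F + g))
B(j, I) = -10*j
B(J(-2, A), 6) + 123*2 = -10*(-7 + (-2)² + 3*1 + 3*(-2) + 1*(-2)) + 123*2 = -10*(-7 + 4 + 3 - 6 - 2) + 246 = -10*(-8) + 246 = 80 + 246 = 326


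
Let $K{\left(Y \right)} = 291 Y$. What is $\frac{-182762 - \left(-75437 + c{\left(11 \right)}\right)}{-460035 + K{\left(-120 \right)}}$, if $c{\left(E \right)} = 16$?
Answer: $\frac{107341}{494955} \approx 0.21687$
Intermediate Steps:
$\frac{-182762 - \left(-75437 + c{\left(11 \right)}\right)}{-460035 + K{\left(-120 \right)}} = \frac{-182762 + \left(75437 - 16\right)}{-460035 + 291 \left(-120\right)} = \frac{-182762 + \left(75437 - 16\right)}{-460035 - 34920} = \frac{-182762 + 75421}{-494955} = \left(-107341\right) \left(- \frac{1}{494955}\right) = \frac{107341}{494955}$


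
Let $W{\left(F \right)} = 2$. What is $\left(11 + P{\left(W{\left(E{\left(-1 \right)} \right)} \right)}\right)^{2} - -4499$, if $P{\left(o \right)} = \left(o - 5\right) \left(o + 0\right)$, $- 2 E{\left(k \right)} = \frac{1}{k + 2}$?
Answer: $4524$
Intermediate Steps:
$E{\left(k \right)} = - \frac{1}{2 \left(2 + k\right)}$ ($E{\left(k \right)} = - \frac{1}{2 \left(k + 2\right)} = - \frac{1}{2 \left(2 + k\right)}$)
$P{\left(o \right)} = o \left(-5 + o\right)$ ($P{\left(o \right)} = \left(-5 + o\right) o = o \left(-5 + o\right)$)
$\left(11 + P{\left(W{\left(E{\left(-1 \right)} \right)} \right)}\right)^{2} - -4499 = \left(11 + 2 \left(-5 + 2\right)\right)^{2} - -4499 = \left(11 + 2 \left(-3\right)\right)^{2} + 4499 = \left(11 - 6\right)^{2} + 4499 = 5^{2} + 4499 = 25 + 4499 = 4524$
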